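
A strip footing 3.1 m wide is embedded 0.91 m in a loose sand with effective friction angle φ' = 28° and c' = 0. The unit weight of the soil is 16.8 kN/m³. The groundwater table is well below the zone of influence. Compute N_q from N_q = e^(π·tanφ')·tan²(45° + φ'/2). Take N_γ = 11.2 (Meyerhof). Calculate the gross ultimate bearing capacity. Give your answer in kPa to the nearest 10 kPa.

tan28° = 0.5317, so N_q = e^(π×0.5317)·tan²(59°) = 5.314 × 2.77 = 14.72.
Effective surcharge at the founding depth q = γ·D_f = 16.8 × 0.91 = 15.288 kPa.
q_ult = q·N_q + 0.5·γ·B·N_γ
     = 15.288 × 14.72 + 0.5 × 16.8 × 3.1 × 11.2
     = 225.04 + 291.65 = 516.69 kPa.

q_ult ≈ 520 kPa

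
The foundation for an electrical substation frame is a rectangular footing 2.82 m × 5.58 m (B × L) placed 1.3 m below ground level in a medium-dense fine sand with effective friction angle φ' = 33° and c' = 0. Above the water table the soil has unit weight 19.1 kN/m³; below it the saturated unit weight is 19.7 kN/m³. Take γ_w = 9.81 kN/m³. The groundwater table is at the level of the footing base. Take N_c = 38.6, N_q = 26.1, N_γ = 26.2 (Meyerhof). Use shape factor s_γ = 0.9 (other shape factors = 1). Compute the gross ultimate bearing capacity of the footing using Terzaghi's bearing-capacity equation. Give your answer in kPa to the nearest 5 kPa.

Effective surcharge at the founding depth q = γ·D_f = 19.1 × 1.3 = 24.83 kPa.
The water table coincides with the base, so in the self-weight term γ → γ' = 9.89 kN/m³.
q_ult = q·N_q + 0.5·γ·B·N_γ·s_γ
     = 24.83 × 26.1 + 0.5 × 9.89 × 2.82 × 26.2 × 0.9
     = 648.06 + 328.82 = 976.88 kPa.

q_ult ≈ 975 kPa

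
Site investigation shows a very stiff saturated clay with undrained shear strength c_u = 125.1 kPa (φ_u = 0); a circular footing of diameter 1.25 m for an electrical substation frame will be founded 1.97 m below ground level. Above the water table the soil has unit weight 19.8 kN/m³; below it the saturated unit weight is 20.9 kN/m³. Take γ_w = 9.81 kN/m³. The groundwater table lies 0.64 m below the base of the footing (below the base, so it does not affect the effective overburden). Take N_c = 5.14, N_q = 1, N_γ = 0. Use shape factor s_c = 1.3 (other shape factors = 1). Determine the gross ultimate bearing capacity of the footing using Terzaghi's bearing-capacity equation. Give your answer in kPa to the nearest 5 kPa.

Effective surcharge at the founding depth q = γ·D_f = 19.8 × 1.97 = 39.006 kPa.
q_ult = c·N_c·s_c + q·N_q
     = 125.1 × 5.14 × 1.3 + 39.006 × 1
     = 835.92 + 39.006 = 874.92 kPa.

q_ult ≈ 875 kPa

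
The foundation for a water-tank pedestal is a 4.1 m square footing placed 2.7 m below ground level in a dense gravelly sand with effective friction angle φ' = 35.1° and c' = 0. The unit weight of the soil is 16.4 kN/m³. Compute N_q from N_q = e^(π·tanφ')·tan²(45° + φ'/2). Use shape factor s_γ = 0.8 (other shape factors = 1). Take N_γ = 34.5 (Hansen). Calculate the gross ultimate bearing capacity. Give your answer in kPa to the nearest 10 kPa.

q_ult ≈ 2420 kPa

tan35.1° = 0.7028, so N_q = e^(π×0.7028)·tan²(62.55°) = 9.097 × 3.706 = 33.71.
Effective surcharge at the founding depth q = γ·D_f = 16.4 × 2.7 = 44.28 kPa.
q_ult = q·N_q + 0.5·γ·B·N_γ·s_γ
     = 44.28 × 33.713 + 0.5 × 16.4 × 4.1 × 34.5 × 0.8
     = 1492.8 + 927.91 = 2420.7 kPa.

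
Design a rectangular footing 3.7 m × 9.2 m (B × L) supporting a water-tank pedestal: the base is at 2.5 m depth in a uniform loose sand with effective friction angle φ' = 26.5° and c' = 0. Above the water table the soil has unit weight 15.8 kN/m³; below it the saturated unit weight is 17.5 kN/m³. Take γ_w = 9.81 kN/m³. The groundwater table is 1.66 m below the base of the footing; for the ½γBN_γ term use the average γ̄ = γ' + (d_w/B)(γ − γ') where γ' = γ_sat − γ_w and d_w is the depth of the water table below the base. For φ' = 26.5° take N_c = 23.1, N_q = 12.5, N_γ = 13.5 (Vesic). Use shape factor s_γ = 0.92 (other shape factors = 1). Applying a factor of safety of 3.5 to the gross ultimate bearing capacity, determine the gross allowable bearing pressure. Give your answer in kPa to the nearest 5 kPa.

q_all ≈ 215 kPa

Overburden at base level: q = 15.8 × 2.5 = 39.5 kPa.
The water table is 1.66 m below the base (< B = 3.7 m), so the ½γBN_γ term uses γ̄ = γ' + (d_w/B)(γ − γ') = 7.69 + (1.66/3.7)(15.8 − 7.69) = 11.329 kN/m³.
Surcharge term q·N_q = 39.5 × 12.5 = 493.75 kPa; self-weight term 0.5·γ·B·N_γ·s_γ = 0.5 × 11.329 × 3.7 × 13.5 × 0.92 = 260.3 kPa.
q_ult = 493.75 + 260.3 = 754.05 kPa.
q_all = q_ult / FS = 754.05 / 3.5 = 215.44 kPa.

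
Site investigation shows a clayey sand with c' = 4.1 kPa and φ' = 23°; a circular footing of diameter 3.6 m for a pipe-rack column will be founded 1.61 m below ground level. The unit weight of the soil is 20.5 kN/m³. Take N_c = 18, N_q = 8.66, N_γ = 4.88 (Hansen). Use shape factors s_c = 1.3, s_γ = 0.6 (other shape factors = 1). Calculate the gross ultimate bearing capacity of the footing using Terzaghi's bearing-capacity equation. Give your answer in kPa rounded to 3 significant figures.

q_ult ≈ 490 kPa

Overburden at base level: q = 20.5 × 1.61 = 33.005 kPa.
Cohesion term c·N_c·s_c = 4.1 × 18 × 1.3 = 95.94 kPa; surcharge term q·N_q = 33.005 × 8.66 = 285.82 kPa; self-weight term 0.5·γ·B·N_γ·s_γ = 0.5 × 20.5 × 3.6 × 4.88 × 0.6 = 108.04 kPa.
q_ult = 95.94 + 285.82 + 108.04 = 489.81 kPa.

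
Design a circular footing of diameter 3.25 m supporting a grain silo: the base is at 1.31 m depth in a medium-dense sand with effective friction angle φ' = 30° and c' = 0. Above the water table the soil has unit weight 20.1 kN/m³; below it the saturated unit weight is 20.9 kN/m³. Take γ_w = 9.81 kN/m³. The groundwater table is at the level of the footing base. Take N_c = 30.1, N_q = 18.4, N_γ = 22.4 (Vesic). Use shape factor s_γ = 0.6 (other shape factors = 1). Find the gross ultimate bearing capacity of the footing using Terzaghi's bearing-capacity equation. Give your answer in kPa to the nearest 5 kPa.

q_ult ≈ 725 kPa

Overburden at base level: q = 20.1 × 1.31 = 26.331 kPa.
Below the base the soil is submerged, so the ½γBN_γ term uses γ' = 20.9 − 9.81 = 11.09 kN/m³.
Surcharge term q·N_q = 26.331 × 18.4 = 484.49 kPa; self-weight term 0.5·γ·B·N_γ·s_γ = 0.5 × 11.09 × 3.25 × 22.4 × 0.6 = 242.21 kPa.
q_ult = 484.49 + 242.21 = 726.7 kPa.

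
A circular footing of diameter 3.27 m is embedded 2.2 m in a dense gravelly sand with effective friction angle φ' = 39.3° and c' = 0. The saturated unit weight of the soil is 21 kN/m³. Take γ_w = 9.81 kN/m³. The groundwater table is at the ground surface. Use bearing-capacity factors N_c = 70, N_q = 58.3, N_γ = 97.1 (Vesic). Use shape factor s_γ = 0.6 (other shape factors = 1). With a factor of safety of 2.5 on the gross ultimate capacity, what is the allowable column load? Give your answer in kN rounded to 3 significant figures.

P_all ≈ 8400 kN

Water table at ground surface, so effective unit weight γ' = 21 − 9.81 = 11.19 kN/m³ is used throughout; overburden q = 11.19 × 2.2 = 24.618 kPa; the same γ' applies in the ½γBN_γ term.
Surcharge term q·N_q = 24.618 × 58.3 = 1435.2 kPa; self-weight term 0.5·γ·B·N_γ·s_γ = 0.5 × 11.19 × 3.27 × 97.1 × 0.6 = 1065.9 kPa.
q_ult = 1435.2 + 1065.9 = 2501.1 kPa.
Gross allowable pressure q_all = 2501.1 / 2.5 = 1000.5 kPa.
Footing area = 8.3982 m², so allowable column load = 1000.5 × 8.3982 = 8402 kN.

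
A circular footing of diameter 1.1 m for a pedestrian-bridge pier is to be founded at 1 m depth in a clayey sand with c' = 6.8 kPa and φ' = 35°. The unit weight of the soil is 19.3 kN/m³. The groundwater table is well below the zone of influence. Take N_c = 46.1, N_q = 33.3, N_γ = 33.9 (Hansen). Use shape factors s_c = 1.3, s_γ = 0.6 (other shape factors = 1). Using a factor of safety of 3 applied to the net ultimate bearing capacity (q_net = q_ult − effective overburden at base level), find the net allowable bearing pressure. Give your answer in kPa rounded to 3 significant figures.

q_all(net) ≈ 416 kPa

q = γ·D_f = 19.3 × 1 = 19.3 kPa.
c·N_c·s_c = 6.8 × 46.1 × 1.3 = 407.52 kPa
q·N_q = 19.3 × 33.3 = 642.69 kPa
0.5·γ·B·N_γ·s_γ = 0.5 × 19.3 × 1.1 × 33.9 × 0.6 = 215.91 kPa
q_ult = 407.52 + 642.69 + 215.91 = 1266.1 kPa.
Net ultimate: q_net = 1266.1 − 19.3 = 1246.8 kPa.
q_all(net) = 1246.8 / 3 = 415.61 kPa.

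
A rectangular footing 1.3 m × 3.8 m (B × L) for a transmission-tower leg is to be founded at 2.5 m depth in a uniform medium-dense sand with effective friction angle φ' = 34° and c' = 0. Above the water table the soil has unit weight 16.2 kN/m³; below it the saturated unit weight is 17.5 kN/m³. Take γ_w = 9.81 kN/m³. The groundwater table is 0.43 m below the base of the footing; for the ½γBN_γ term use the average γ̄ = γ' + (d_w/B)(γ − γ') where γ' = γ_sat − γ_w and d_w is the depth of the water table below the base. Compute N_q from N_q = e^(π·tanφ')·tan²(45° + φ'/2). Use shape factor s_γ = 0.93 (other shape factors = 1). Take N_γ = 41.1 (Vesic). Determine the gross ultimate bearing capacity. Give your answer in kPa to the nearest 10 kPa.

tan34° = 0.6745, so N_q = e^(π×0.6745)·tan²(62°) = 8.323 × 3.537 = 29.44.
q = γ·D_f = 16.2 × 2.5 = 40.5 kPa.
γ' = 7.69 kN/m³; averaging over the depth B below the base, γ̄ = γ' + (d_w/B)(γ − γ') = 10.505 kN/m³.
q·N_q = 40.5 × 29.44 = 1192.3 kPa
0.5·γ·B·N_γ·s_γ = 0.5 × 10.505 × 1.3 × 41.1 × 0.93 = 260.99 kPa
q_ult = 1192.3 + 260.99 = 1453.3 kPa.

q_ult ≈ 1450 kPa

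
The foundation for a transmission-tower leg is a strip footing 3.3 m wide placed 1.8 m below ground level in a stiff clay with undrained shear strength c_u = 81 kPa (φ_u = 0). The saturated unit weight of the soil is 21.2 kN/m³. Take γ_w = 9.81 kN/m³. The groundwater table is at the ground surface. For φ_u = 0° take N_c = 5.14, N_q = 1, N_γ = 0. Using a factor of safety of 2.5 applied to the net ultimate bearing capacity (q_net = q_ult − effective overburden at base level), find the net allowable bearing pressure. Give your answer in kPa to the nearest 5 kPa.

Water table at ground surface, so effective unit weight γ' = 21.2 − 9.81 = 11.39 kN/m³ is used throughout; overburden q = 11.39 × 1.8 = 20.502 kPa.
Cohesion term c·N_c = 81 × 5.14 = 416.34 kPa; surcharge term q·N_q = 20.502 × 1 = 20.502 kPa.
q_ult = 416.34 + 20.502 = 436.84 kPa.
Net ultimate: q_net = 436.84 − 20.502 = 416.34 kPa.
q_all(net) = 416.34 / 2.5 = 166.54 kPa.

q_all(net) ≈ 165 kPa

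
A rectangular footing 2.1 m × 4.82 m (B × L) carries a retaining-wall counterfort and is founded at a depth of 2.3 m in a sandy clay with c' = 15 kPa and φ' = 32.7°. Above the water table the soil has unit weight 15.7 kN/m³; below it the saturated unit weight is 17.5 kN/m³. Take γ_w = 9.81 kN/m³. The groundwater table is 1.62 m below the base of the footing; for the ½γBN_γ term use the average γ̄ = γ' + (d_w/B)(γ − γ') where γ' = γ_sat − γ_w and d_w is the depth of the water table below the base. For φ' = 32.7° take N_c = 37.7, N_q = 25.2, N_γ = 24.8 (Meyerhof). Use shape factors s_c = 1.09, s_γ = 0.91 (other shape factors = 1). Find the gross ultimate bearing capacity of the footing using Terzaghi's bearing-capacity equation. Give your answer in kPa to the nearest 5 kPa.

q_ult ≈ 1855 kPa

q = γ·D_f = 15.7 × 2.3 = 36.11 kPa.
γ' = 7.69 kN/m³; averaging over the depth B below the base, γ̄ = γ' + (d_w/B)(γ − γ') = 13.869 kN/m³.
c·N_c·s_c = 15 × 37.7 × 1.09 = 616.4 kPa
q·N_q = 36.11 × 25.2 = 909.97 kPa
0.5·γ·B·N_γ·s_γ = 0.5 × 13.869 × 2.1 × 24.8 × 0.91 = 328.65 kPa
q_ult = 616.4 + 909.97 + 328.65 = 1855 kPa.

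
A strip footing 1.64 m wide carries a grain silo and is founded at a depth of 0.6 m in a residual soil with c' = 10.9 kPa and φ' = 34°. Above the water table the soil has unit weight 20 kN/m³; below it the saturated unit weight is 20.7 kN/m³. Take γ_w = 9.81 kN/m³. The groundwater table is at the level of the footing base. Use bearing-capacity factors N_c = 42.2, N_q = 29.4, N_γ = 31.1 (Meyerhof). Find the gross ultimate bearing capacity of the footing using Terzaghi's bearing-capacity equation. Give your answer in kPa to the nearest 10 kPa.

Overburden at base level: q = 20 × 0.6 = 12 kPa.
Below the base the soil is submerged, so the ½γBN_γ term uses γ' = 20.7 − 9.81 = 10.89 kN/m³.
Cohesion term c·N_c = 10.9 × 42.2 = 459.98 kPa; surcharge term q·N_q = 12 × 29.4 = 352.8 kPa; self-weight term 0.5·γ·B·N_γ = 0.5 × 10.89 × 1.64 × 31.1 = 277.72 kPa.
q_ult = 459.98 + 352.8 + 277.72 = 1090.5 kPa.

q_ult ≈ 1090 kPa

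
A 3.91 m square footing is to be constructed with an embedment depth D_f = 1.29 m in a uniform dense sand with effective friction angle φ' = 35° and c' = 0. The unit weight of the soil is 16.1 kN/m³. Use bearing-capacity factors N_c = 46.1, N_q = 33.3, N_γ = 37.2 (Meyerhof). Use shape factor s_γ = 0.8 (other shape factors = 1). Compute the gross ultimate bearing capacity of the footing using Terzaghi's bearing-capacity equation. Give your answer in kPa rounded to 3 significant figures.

q_ult ≈ 1630 kPa

q = γ·D_f = 16.1 × 1.29 = 20.769 kPa.
q·N_q = 20.769 × 33.3 = 691.61 kPa
0.5·γ·B·N_γ·s_γ = 0.5 × 16.1 × 3.91 × 37.2 × 0.8 = 936.71 kPa
q_ult = 691.61 + 936.71 = 1628.3 kPa.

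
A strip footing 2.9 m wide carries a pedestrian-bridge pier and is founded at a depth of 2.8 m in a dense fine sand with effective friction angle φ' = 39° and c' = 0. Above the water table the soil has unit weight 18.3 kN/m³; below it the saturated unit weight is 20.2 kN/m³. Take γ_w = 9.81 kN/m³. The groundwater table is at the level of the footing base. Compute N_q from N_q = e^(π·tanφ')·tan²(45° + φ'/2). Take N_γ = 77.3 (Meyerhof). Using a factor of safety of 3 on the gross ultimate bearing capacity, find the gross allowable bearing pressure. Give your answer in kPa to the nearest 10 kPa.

N_q = e^(π·tan39°)·tan²(64.5°) = 55.96.
q = γ·D_f = 18.3 × 2.8 = 51.24 kPa.
For the ½γBN_γ term take γ' = 20.2 − 9.81 = 10.39 kN/m³ (soil below base is submerged).
q·N_q = 51.24 × 55.957 = 2867.3 kPa
0.5·γ·B·N_γ = 0.5 × 10.39 × 2.9 × 77.3 = 1164.6 kPa
q_ult = 2867.3 + 1164.6 = 4031.8 kPa.
q_all = 4031.8 / 3 = 1343.9 kPa.

q_all ≈ 1340 kPa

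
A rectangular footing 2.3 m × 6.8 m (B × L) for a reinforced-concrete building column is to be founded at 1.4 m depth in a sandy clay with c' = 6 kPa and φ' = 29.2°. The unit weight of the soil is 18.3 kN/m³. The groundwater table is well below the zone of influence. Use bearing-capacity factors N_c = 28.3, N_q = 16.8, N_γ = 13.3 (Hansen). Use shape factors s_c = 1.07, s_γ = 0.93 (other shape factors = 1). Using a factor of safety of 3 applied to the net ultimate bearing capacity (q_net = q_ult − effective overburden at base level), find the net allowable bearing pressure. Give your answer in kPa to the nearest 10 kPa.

Overburden at base level: q = 18.3 × 1.4 = 25.62 kPa.
Cohesion term c·N_c·s_c = 6 × 28.3 × 1.07 = 181.69 kPa; surcharge term q·N_q = 25.62 × 16.8 = 430.42 kPa; self-weight term 0.5·γ·B·N_γ·s_γ = 0.5 × 18.3 × 2.3 × 13.3 × 0.93 = 260.31 kPa.
q_ult = 181.69 + 430.42 + 260.31 = 872.41 kPa.
Net ultimate: q_net = 872.41 − 25.62 = 846.79 kPa.
q_all(net) = 846.79 / 3 = 282.26 kPa.

q_all(net) ≈ 280 kPa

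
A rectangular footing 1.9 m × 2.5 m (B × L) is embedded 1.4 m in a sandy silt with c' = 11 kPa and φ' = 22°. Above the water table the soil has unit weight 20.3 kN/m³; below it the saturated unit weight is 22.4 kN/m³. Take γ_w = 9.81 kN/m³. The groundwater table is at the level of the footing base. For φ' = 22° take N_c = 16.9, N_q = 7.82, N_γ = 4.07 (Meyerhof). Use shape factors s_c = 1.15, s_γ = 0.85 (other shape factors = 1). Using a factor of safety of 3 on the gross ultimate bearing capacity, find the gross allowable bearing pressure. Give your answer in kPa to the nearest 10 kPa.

q_all ≈ 160 kPa

Effective surcharge at the founding depth q = γ·D_f = 20.3 × 1.4 = 28.42 kPa.
The water table coincides with the base, so in the self-weight term γ → γ' = 12.59 kN/m³.
q_ult = c·N_c·s_c + q·N_q + 0.5·γ·B·N_γ·s_γ
     = 11 × 16.9 × 1.15 + 28.42 × 7.82 + 0.5 × 12.59 × 1.9 × 4.07 × 0.85
     = 213.78 + 222.24 + 41.377 = 477.41 kPa.
q_all = 477.41 / 3 = 159.14 kPa.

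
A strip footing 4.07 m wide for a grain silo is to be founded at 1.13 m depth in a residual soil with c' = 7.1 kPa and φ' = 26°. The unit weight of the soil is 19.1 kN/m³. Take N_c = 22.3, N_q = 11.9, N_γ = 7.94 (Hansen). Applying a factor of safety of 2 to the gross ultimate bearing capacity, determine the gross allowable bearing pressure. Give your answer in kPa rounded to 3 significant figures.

q_all ≈ 362 kPa

q = γ·D_f = 19.1 × 1.13 = 21.583 kPa.
c·N_c = 7.1 × 22.3 = 158.33 kPa
q·N_q = 21.583 × 11.9 = 256.84 kPa
0.5·γ·B·N_γ = 0.5 × 19.1 × 4.07 × 7.94 = 308.62 kPa
q_ult = 158.33 + 256.84 + 308.62 = 723.78 kPa.
q_all = q_ult / FS = 723.78 / 2 = 361.89 kPa.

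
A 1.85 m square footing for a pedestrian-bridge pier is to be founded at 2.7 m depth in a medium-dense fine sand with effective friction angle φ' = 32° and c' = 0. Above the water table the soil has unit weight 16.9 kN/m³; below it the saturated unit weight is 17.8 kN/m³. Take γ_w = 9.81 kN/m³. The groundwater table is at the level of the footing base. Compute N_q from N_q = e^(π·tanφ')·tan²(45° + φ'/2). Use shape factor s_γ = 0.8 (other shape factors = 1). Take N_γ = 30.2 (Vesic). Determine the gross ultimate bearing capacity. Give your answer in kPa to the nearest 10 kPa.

tan32° = 0.6249, so N_q = e^(π×0.6249)·tan²(61°) = 7.121 × 3.255 = 23.18.
Effective surcharge at the founding depth q = γ·D_f = 16.9 × 2.7 = 45.63 kPa.
The water table coincides with the base, so in the self-weight term γ → γ' = 7.99 kN/m³.
q_ult = q·N_q + 0.5·γ·B·N_γ·s_γ
     = 45.63 × 23.177 + 0.5 × 7.99 × 1.85 × 30.2 × 0.8
     = 1057.6 + 178.56 = 1236.1 kPa.

q_ult ≈ 1240 kPa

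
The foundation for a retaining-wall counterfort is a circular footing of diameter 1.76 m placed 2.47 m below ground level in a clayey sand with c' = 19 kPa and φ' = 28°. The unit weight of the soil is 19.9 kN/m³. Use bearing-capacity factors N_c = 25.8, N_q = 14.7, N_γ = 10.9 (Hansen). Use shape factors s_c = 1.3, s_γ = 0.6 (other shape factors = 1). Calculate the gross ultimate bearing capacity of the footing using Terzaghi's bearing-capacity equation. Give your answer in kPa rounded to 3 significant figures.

q = γ·D_f = 19.9 × 2.47 = 49.153 kPa.
c·N_c·s_c = 19 × 25.8 × 1.3 = 637.26 kPa
q·N_q = 49.153 × 14.7 = 722.55 kPa
0.5·γ·B·N_γ·s_γ = 0.5 × 19.9 × 1.76 × 10.9 × 0.6 = 114.53 kPa
q_ult = 637.26 + 722.55 + 114.53 = 1474.3 kPa.

q_ult ≈ 1470 kPa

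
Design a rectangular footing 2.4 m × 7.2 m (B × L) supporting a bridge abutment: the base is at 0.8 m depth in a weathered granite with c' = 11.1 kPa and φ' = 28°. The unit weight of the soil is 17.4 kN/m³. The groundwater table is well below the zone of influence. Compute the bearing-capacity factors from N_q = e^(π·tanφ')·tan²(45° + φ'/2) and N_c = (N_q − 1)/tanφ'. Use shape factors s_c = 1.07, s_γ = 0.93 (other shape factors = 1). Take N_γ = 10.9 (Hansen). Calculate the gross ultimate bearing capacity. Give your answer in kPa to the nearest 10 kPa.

q_ult ≈ 720 kPa

tan28° = 0.5317, so N_q = e^(π×0.5317)·tan²(59°) = 5.314 × 2.77 = 14.72.
N_c = (14.72 − 1)/tan28° = 25.8.
Effective surcharge at the founding depth q = γ·D_f = 17.4 × 0.8 = 13.92 kPa.
q_ult = c·N_c·s_c + q·N_q + 0.5·γ·B·N_γ·s_γ
     = 11.1 × 25.803 × 1.07 + 13.92 × 14.72 + 0.5 × 17.4 × 2.4 × 10.9 × 0.93
     = 306.47 + 204.9 + 211.66 = 723.03 kPa.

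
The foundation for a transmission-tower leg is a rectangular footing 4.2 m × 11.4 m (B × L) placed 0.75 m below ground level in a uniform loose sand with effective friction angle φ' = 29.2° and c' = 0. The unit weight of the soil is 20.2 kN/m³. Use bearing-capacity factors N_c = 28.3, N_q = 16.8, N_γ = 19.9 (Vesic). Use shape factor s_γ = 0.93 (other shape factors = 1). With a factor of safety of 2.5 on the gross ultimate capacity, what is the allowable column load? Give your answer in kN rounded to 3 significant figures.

P_all ≈ 19900 kN

Overburden at base level: q = 20.2 × 0.75 = 15.15 kPa.
Surcharge term q·N_q = 15.15 × 16.8 = 254.52 kPa; self-weight term 0.5·γ·B·N_γ·s_γ = 0.5 × 20.2 × 4.2 × 19.9 × 0.93 = 785.07 kPa.
q_ult = 254.52 + 785.07 = 1039.6 kPa.
Gross allowable pressure q_all = 1039.6 / 2.5 = 415.83 kPa.
Footing area = 47.88 m², so allowable column load = 415.83 × 47.88 = 19910 kN.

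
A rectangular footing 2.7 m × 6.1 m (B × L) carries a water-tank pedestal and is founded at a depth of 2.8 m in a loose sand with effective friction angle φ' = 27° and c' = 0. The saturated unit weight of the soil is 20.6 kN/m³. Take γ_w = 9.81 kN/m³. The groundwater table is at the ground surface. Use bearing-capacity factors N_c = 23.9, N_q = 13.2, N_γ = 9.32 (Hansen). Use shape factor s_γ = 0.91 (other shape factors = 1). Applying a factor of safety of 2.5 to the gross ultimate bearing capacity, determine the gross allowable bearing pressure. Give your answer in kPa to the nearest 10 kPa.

γ' = 20.6 − 9.81 = 10.79 kN/m³ (submerged throughout). q = 10.79 × 2.8 = 30.212 kPa; the same γ' applies in the ½γBN_γ term.
q·N_q = 30.212 × 13.2 = 398.8 kPa
0.5·γ·B·N_γ·s_γ = 0.5 × 10.79 × 2.7 × 9.32 × 0.91 = 123.54 kPa
q_ult = 398.8 + 123.54 = 522.34 kPa.
q_all = q_ult / FS = 522.34 / 2.5 = 208.94 kPa.

q_all ≈ 210 kPa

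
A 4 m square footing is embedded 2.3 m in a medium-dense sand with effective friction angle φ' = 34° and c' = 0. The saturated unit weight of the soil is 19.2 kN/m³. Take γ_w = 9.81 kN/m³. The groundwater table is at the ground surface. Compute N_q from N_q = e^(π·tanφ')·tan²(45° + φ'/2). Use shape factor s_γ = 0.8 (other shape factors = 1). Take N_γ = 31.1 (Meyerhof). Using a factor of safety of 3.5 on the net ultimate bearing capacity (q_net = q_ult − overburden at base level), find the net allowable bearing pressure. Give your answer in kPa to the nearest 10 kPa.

q_all(net) ≈ 310 kPa

N_q = e^(π·tan34°)·tan²(62°) = 29.44.
γ' = 19.2 − 9.81 = 9.39 kN/m³ (submerged throughout). q = 9.39 × 2.3 = 21.597 kPa; the same γ' applies in the ½γBN_γ term.
q·N_q = 21.597 × 29.44 = 635.81 kPa
0.5·γ·B·N_γ·s_γ = 0.5 × 9.39 × 4 × 31.1 × 0.8 = 467.25 kPa
q_ult = 635.81 + 467.25 = 1103.1 kPa.
q_net = 1103.1 − 21.597 = 1081.5 kPa.
q_all(net) = 1081.5 / 3.5 = 308.99 kPa.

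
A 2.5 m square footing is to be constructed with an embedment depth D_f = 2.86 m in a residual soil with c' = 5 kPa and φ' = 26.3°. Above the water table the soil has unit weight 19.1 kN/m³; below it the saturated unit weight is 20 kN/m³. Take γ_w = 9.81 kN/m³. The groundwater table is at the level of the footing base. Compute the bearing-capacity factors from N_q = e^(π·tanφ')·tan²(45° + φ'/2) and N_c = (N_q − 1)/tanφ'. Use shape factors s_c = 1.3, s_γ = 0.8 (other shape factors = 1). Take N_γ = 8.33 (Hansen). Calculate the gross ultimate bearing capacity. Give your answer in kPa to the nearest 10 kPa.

tan26.3° = 0.4942, so N_q = e^(π×0.4942)·tan²(58.15°) = 4.724 × 2.591 = 12.24.
N_c = (12.24 − 1)/tan26.3° = 22.74.
q = γ·D_f = 19.1 × 2.86 = 54.626 kPa.
For the ½γBN_γ term take γ' = 20 − 9.81 = 10.19 kN/m³ (soil below base is submerged).
c·N_c·s_c = 5 × 22.744 × 1.3 = 147.83 kPa
q·N_q = 54.626 × 12.241 = 668.66 kPa
0.5·γ·B·N_γ·s_γ = 0.5 × 10.19 × 2.5 × 8.33 × 0.8 = 84.883 kPa
q_ult = 147.83 + 668.66 + 84.883 = 901.38 kPa.

q_ult ≈ 900 kPa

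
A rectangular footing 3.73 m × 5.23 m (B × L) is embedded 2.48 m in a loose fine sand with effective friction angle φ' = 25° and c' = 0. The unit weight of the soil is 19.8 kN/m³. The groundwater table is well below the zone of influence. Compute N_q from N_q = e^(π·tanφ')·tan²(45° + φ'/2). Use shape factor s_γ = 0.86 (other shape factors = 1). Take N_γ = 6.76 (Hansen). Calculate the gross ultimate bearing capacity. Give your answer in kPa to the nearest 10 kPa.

q_ult ≈ 740 kPa

tan25° = 0.4663, so N_q = e^(π×0.4663)·tan²(57.5°) = 4.327 × 2.464 = 10.66.
Effective surcharge at the founding depth q = γ·D_f = 19.8 × 2.48 = 49.104 kPa.
q_ult = q·N_q + 0.5·γ·B·N_γ·s_γ
     = 49.104 × 10.662 + 0.5 × 19.8 × 3.73 × 6.76 × 0.86
     = 523.55 + 214.68 = 738.23 kPa.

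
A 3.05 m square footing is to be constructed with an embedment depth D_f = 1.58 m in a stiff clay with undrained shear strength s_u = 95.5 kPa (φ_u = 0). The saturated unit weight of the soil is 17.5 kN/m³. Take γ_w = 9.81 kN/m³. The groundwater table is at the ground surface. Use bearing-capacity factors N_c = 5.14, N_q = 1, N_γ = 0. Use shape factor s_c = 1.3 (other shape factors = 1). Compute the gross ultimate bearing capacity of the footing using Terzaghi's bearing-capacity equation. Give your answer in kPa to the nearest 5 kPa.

Water table at ground surface, so effective unit weight γ' = 17.5 − 9.81 = 7.69 kN/m³ is used throughout; overburden q = 7.69 × 1.58 = 12.15 kPa.
Cohesion term c·N_c·s_c = 95.5 × 5.14 × 1.3 = 638.13 kPa; surcharge term q·N_q = 12.15 × 1 = 12.15 kPa.
q_ult = 638.13 + 12.15 = 650.28 kPa.

q_ult ≈ 650 kPa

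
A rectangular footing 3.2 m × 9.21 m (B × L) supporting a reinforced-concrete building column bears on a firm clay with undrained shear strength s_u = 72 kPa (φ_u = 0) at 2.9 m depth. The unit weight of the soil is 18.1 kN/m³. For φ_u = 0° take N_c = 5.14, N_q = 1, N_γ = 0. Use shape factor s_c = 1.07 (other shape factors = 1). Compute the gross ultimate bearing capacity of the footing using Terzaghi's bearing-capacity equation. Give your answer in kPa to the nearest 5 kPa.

q_ult ≈ 450 kPa

q = γ·D_f = 18.1 × 2.9 = 52.49 kPa.
c·N_c·s_c = 72 × 5.14 × 1.07 = 395.99 kPa
q·N_q = 52.49 × 1 = 52.49 kPa
q_ult = 395.99 + 52.49 = 448.48 kPa.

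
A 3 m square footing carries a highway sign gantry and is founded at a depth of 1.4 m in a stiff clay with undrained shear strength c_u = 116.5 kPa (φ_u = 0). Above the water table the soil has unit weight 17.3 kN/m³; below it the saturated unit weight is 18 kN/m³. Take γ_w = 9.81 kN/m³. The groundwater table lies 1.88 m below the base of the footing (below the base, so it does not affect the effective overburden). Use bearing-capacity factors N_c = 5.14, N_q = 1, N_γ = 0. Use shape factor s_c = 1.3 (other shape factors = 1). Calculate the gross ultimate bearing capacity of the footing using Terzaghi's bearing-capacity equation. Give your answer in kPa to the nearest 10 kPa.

q_ult ≈ 800 kPa

q = γ·D_f = 17.3 × 1.4 = 24.22 kPa.
c·N_c·s_c = 116.5 × 5.14 × 1.3 = 778.45 kPa
q·N_q = 24.22 × 1 = 24.22 kPa
q_ult = 778.45 + 24.22 = 802.67 kPa.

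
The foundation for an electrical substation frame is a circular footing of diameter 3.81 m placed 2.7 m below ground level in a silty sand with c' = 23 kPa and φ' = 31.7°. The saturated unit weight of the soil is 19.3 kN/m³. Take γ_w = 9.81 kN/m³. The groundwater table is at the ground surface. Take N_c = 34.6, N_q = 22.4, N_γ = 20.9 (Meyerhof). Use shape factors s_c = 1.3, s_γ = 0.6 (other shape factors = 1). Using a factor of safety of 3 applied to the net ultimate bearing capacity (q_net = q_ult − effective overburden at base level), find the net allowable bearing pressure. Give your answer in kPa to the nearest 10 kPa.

q_all(net) ≈ 600 kPa

With the water table at the surface the whole profile is submerged: γ' = 19.3 − 9.81 = 9.49 kN/m³, so q = γ'·D_f = 25.623 kPa; the same γ' applies in the ½γBN_γ term.
q_ult = c·N_c·s_c + q·N_q + 0.5·γ·B·N_γ·s_γ
     = 23 × 34.6 × 1.3 + 25.623 × 22.4 + 0.5 × 9.49 × 3.81 × 20.9 × 0.6
     = 1034.5 + 573.96 + 226.7 = 1835.2 kPa.
Net ultimate: q_net = 1835.2 − 25.623 = 1809.6 kPa.
q_all(net) = 1809.6 / 3 = 603.19 kPa.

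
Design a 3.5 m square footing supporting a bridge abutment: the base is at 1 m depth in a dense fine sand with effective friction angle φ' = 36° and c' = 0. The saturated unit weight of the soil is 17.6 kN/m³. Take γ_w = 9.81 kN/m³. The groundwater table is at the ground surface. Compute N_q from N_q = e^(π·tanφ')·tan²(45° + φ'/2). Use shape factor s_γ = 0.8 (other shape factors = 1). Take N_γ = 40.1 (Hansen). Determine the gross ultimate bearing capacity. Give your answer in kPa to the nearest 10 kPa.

q_ult ≈ 730 kPa

tan36° = 0.7265, so N_q = e^(π×0.7265)·tan²(63°) = 9.801 × 3.852 = 37.75.
With the water table at the surface the whole profile is submerged: γ' = 17.6 − 9.81 = 7.79 kN/m³, so q = γ'·D_f = 7.79 kPa; the same γ' applies in the ½γBN_γ term.
q_ult = q·N_q + 0.5·γ·B·N_γ·s_γ
     = 7.79 × 37.752 + 0.5 × 7.79 × 3.5 × 40.1 × 0.8
     = 294.09 + 437.33 = 731.42 kPa.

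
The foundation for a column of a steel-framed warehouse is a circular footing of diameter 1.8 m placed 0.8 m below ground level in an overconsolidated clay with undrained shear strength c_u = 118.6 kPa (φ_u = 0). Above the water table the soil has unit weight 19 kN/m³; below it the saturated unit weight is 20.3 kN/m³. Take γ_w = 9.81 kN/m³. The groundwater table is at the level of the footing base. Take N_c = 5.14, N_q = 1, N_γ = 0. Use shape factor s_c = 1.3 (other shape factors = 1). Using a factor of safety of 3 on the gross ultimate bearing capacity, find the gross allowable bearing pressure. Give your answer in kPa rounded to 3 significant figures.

q_all ≈ 269 kPa

q = γ·D_f = 19 × 0.8 = 15.2 kPa.
c·N_c·s_c = 118.6 × 5.14 × 1.3 = 792.49 kPa
q·N_q = 15.2 × 1 = 15.2 kPa
q_ult = 792.49 + 15.2 = 807.69 kPa.
q_all = 807.69 / 3 = 269.23 kPa.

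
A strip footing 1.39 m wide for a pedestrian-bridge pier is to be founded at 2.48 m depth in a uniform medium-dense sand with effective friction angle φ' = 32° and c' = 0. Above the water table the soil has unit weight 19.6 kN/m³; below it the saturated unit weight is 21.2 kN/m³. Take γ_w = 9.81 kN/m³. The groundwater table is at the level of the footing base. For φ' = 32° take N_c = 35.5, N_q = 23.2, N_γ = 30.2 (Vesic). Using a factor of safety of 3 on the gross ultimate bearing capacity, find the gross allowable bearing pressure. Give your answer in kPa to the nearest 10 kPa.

q = γ·D_f = 19.6 × 2.48 = 48.608 kPa.
For the ½γBN_γ term take γ' = 21.2 − 9.81 = 11.39 kN/m³ (soil below base is submerged).
q·N_q = 48.608 × 23.2 = 1127.7 kPa
0.5·γ·B·N_γ = 0.5 × 11.39 × 1.39 × 30.2 = 239.06 kPa
q_ult = 1127.7 + 239.06 = 1366.8 kPa.
q_all = 1366.8 / 3 = 455.59 kPa.

q_all ≈ 460 kPa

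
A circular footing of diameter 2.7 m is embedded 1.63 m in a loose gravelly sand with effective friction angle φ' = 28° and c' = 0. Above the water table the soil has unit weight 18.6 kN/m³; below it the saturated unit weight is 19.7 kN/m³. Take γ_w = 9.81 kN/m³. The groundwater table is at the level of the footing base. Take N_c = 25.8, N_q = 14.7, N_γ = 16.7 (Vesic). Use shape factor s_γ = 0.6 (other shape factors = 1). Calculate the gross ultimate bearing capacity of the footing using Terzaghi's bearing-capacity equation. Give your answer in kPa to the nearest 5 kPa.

Effective surcharge at the founding depth q = γ·D_f = 18.6 × 1.63 = 30.318 kPa.
The water table coincides with the base, so in the self-weight term γ → γ' = 9.89 kN/m³.
q_ult = q·N_q + 0.5·γ·B·N_γ·s_γ
     = 30.318 × 14.7 + 0.5 × 9.89 × 2.7 × 16.7 × 0.6
     = 445.67 + 133.78 = 579.46 kPa.

q_ult ≈ 580 kPa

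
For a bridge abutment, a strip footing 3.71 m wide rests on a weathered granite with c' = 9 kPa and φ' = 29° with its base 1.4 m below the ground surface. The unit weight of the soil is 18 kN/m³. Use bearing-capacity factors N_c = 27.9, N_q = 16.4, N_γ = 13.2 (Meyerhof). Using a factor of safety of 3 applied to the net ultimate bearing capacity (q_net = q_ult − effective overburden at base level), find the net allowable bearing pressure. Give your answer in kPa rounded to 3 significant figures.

q_all(net) ≈ 360 kPa

Effective surcharge at the founding depth q = γ·D_f = 18 × 1.4 = 25.2 kPa.
q_ult = c·N_c + q·N_q + 0.5·γ·B·N_γ
     = 9 × 27.9 + 25.2 × 16.4 + 0.5 × 18 × 3.71 × 13.2
     = 251.1 + 413.28 + 440.75 = 1105.1 kPa.
Net ultimate: q_net = 1105.1 − 25.2 = 1079.9 kPa.
q_all(net) = 1079.9 / 3 = 359.98 kPa.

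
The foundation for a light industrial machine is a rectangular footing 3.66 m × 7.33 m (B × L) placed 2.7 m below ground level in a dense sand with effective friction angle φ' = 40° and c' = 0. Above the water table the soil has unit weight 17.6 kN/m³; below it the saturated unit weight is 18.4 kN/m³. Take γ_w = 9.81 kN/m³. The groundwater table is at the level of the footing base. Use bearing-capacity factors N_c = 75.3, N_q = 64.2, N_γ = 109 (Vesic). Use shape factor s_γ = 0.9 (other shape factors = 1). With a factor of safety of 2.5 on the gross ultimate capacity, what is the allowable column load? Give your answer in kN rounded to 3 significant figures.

q = γ·D_f = 17.6 × 2.7 = 47.52 kPa.
For the ½γBN_γ term take γ' = 18.4 − 9.81 = 8.59 kN/m³ (soil below base is submerged).
q·N_q = 47.52 × 64.2 = 3050.8 kPa
0.5·γ·B·N_γ·s_γ = 0.5 × 8.59 × 3.66 × 109 × 0.9 = 1542.1 kPa
q_ult = 3050.8 + 1542.1 = 4592.9 kPa.
Gross allowable pressure q_all = 4592.9 / 2.5 = 1837.2 kPa.
Footing area = 26.8278 m², so allowable column load = 1837.2 × 26.8278 = 49287 kN.

P_all ≈ 49300 kN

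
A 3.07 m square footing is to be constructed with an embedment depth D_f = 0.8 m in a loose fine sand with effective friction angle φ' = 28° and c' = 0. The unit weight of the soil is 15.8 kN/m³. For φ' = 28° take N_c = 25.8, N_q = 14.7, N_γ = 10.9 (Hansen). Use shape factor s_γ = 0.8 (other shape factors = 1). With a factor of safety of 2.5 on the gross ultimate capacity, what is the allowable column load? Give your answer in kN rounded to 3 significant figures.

Overburden at base level: q = 15.8 × 0.8 = 12.64 kPa.
Surcharge term q·N_q = 12.64 × 14.7 = 185.81 kPa; self-weight term 0.5·γ·B·N_γ·s_γ = 0.5 × 15.8 × 3.07 × 10.9 × 0.8 = 211.49 kPa.
q_ult = 185.81 + 211.49 = 397.29 kPa.
Gross allowable pressure q_all = 397.29 / 2.5 = 158.92 kPa.
Footing area = 9.4249 m², so allowable column load = 158.92 × 9.4249 = 1497.8 kN.

P_all ≈ 1500 kN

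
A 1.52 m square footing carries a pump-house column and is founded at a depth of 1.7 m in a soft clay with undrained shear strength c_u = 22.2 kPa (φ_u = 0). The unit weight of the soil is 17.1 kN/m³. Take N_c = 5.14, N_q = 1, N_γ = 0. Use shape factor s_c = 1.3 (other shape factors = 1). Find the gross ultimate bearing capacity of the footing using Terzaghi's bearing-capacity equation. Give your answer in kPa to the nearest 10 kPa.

Effective surcharge at the founding depth q = γ·D_f = 17.1 × 1.7 = 29.07 kPa.
q_ult = c·N_c·s_c + q·N_q
     = 22.2 × 5.14 × 1.3 + 29.07 × 1
     = 148.34 + 29.07 = 177.41 kPa.

q_ult ≈ 180 kPa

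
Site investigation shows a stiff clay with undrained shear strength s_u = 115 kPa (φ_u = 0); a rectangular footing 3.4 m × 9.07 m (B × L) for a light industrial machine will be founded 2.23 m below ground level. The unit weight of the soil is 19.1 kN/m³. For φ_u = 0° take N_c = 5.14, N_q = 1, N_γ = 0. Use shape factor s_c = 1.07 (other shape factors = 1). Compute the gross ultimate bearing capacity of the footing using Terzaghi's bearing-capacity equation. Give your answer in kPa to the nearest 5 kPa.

q_ult ≈ 675 kPa

Overburden at base level: q = 19.1 × 2.23 = 42.593 kPa.
Cohesion term c·N_c·s_c = 115 × 5.14 × 1.07 = 632.48 kPa; surcharge term q·N_q = 42.593 × 1 = 42.593 kPa.
q_ult = 632.48 + 42.593 = 675.07 kPa.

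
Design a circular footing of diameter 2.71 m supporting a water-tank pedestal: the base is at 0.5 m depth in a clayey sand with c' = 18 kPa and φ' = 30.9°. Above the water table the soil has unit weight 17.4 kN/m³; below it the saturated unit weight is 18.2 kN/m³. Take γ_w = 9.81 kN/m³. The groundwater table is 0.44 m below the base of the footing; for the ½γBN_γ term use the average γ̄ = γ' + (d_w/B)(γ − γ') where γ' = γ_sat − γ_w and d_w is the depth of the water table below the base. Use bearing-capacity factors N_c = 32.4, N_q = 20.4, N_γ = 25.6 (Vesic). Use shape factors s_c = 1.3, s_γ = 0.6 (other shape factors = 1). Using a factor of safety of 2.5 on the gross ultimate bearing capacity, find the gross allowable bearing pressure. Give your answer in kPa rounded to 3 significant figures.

q = γ·D_f = 17.4 × 0.5 = 8.7 kPa.
γ' = 8.39 kN/m³; averaging over the depth B below the base, γ̄ = γ' + (d_w/B)(γ − γ') = 9.8529 kN/m³.
c·N_c·s_c = 18 × 32.4 × 1.3 = 758.16 kPa
q·N_q = 8.7 × 20.4 = 177.48 kPa
0.5·γ·B·N_γ·s_γ = 0.5 × 9.8529 × 2.71 × 25.6 × 0.6 = 205.07 kPa
q_ult = 758.16 + 177.48 + 205.07 = 1140.7 kPa.
q_all = 1140.7 / 2.5 = 456.28 kPa.

q_all ≈ 456 kPa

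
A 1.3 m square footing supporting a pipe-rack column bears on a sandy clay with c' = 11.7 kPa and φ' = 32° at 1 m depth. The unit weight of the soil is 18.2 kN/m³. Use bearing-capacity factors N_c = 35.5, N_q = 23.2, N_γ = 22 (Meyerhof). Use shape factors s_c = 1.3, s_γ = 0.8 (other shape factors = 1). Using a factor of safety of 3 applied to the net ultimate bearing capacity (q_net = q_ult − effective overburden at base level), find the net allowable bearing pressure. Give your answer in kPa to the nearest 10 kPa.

Overburden at base level: q = 18.2 × 1 = 18.2 kPa.
Cohesion term c·N_c·s_c = 11.7 × 35.5 × 1.3 = 539.95 kPa; surcharge term q·N_q = 18.2 × 23.2 = 422.24 kPa; self-weight term 0.5·γ·B·N_γ·s_γ = 0.5 × 18.2 × 1.3 × 22 × 0.8 = 208.21 kPa.
q_ult = 539.95 + 422.24 + 208.21 = 1170.4 kPa.
Net ultimate: q_net = 1170.4 − 18.2 = 1152.2 kPa.
q_all(net) = 1152.2 / 3 = 384.07 kPa.

q_all(net) ≈ 380 kPa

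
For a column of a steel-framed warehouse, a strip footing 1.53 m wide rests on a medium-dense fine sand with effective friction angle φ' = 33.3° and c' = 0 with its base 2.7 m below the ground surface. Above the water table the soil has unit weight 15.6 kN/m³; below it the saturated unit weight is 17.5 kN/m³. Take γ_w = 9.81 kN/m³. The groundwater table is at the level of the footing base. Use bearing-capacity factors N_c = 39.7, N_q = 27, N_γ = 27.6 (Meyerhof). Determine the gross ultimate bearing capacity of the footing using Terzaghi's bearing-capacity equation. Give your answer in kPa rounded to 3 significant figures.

q_ult ≈ 1300 kPa

Overburden at base level: q = 15.6 × 2.7 = 42.12 kPa.
Below the base the soil is submerged, so the ½γBN_γ term uses γ' = 17.5 − 9.81 = 7.69 kN/m³.
Surcharge term q·N_q = 42.12 × 27 = 1137.2 kPa; self-weight term 0.5·γ·B·N_γ = 0.5 × 7.69 × 1.53 × 27.6 = 162.37 kPa.
q_ult = 1137.2 + 162.37 = 1299.6 kPa.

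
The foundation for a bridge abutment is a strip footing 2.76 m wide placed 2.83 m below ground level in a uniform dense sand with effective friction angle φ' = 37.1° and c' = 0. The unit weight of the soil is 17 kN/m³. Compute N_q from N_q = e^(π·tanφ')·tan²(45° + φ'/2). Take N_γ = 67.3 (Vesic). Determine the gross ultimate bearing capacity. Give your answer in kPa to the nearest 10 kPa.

tan37.1° = 0.7563, so N_q = e^(π×0.7563)·tan²(63.55°) = 10.761 × 4.04 = 43.48.
Overburden at base level: q = 17 × 2.83 = 48.11 kPa.
Surcharge term q·N_q = 48.11 × 43.481 = 2091.9 kPa; self-weight term 0.5·γ·B·N_γ = 0.5 × 17 × 2.76 × 67.3 = 1578.9 kPa.
q_ult = 2091.9 + 1578.9 = 3670.7 kPa.

q_ult ≈ 3670 kPa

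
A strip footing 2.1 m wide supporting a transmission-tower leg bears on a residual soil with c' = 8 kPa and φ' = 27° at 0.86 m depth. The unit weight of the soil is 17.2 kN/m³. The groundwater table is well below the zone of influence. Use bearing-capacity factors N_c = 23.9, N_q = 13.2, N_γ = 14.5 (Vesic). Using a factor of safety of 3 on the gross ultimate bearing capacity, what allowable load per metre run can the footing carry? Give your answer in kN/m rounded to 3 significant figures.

≈ 454 kN/m

Overburden at base level: q = 17.2 × 0.86 = 14.792 kPa.
Cohesion term c·N_c = 8 × 23.9 = 191.2 kPa; surcharge term q·N_q = 14.792 × 13.2 = 195.25 kPa; self-weight term 0.5·γ·B·N_γ = 0.5 × 17.2 × 2.1 × 14.5 = 261.87 kPa.
q_ult = 191.2 + 195.25 + 261.87 = 648.32 kPa.
Gross allowable pressure q_all = 648.32 / 3 = 216.11 kPa.
Allowable wall load = q_all × B = 216.11 × 2.1 = 453.83 kN per metre run.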